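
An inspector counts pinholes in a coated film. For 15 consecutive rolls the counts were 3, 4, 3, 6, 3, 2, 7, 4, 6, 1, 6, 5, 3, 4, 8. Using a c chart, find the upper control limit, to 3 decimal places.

10.578

c̄ = (3 + 4 + 3 + 6 + 3 + 2 + 7 + 4 + 6 + 1 + 6 + 5 + 3 + 4 + 8) / 15 = 65 / 15 = 4.3333
UCL = c̄ + 3√c̄ = 4.3333 + 3 × √4.3333 = 4.3333 + 3 × 2.0817 = 10.5783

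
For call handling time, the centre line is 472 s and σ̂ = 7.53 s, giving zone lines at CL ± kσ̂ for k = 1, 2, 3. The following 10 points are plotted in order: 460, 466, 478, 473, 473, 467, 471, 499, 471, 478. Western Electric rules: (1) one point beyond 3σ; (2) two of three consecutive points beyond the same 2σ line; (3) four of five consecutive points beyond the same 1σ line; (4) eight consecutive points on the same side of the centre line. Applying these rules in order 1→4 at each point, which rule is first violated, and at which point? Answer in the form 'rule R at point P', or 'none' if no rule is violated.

rule 1 at point 8

Zone of each point (C = within 1σ̂, B = 1σ̂–2σ̂, A = 2σ̂–3σ̂, * = beyond 3σ̂; sign = side of CL): 1:-B, 2:-C, 3:+C, 4:+C, 5:+C, 6:-C, 7:-C, 8:+*, 9:-C, 10:+C
Rule 1 (one point beyond the 3σ limits) is satisfied at point 8.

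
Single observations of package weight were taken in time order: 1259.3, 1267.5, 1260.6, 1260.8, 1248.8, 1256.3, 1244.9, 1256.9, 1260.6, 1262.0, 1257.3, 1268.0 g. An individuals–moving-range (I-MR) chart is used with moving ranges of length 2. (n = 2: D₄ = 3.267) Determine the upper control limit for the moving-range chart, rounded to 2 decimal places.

23.37

Moving ranges: 8.2, 6.9, 0.2, 12.0, 7.5, 11.4, 12.0, 3.7, 1.4, 4.7, 10.7; M̄R̄ = 78.7000 / 11 = 7.1545
UCL_MR = D₄·M̄R̄ = 3.267 × 7.1545 = 23.3739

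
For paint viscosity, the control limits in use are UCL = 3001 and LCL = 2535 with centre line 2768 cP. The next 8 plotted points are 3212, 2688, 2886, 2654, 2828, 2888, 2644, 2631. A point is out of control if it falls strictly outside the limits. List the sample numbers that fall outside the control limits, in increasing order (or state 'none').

Compare each point to [2535, 3001]: sample 1 = 3212 > UCL.

1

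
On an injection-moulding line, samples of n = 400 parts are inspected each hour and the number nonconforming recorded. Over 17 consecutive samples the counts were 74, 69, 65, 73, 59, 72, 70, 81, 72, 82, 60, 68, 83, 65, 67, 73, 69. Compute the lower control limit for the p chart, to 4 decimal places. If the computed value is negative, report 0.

0.1195

p̄ = Σdᵢ / (k·n) = 1202 / (17 × 400) = 0.17676
LCL = p̄ − 3·√(p̄(1−p̄)/n) = 0.17676 − 3 × 0.01907 = 0.11954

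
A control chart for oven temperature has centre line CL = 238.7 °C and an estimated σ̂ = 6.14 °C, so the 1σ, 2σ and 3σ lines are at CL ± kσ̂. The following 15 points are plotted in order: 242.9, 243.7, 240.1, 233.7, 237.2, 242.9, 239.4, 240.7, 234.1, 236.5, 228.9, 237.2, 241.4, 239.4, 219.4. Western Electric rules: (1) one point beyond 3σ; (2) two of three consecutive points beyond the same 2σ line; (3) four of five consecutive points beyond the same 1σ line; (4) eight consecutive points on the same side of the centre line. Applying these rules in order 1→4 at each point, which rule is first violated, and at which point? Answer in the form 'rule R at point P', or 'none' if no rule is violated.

rule 1 at point 15

Zone of each point (C = within 1σ̂, B = 1σ̂–2σ̂, A = 2σ̂–3σ̂, * = beyond 3σ̂; sign = side of CL): 1:+C, 2:+C, 3:+C, 4:-C, 5:-C, 6:+C, 7:+C, 8:+C, 9:-C, 10:-C, 11:-B, 12:-C, 13:+C, 14:+C, 15:-*
Rule 1 (one point beyond the 3σ limits) is satisfied at point 15.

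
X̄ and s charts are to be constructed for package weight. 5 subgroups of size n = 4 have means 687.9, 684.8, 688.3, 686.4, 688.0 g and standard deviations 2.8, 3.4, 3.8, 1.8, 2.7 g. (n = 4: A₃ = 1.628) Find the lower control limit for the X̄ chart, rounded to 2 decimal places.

X̄̄ = (687.9 + 684.8 + 688.3 + 686.4 + 688.0) / 5 = 687.0800
s̄ = (2.8 + 3.4 + 3.8 + 1.8 + 2.7) / 5 = 2.9000
LCL = X̄̄ − A₃·s̄ = 687.0800 − 1.628 × 2.9000 = 682.3588

682.36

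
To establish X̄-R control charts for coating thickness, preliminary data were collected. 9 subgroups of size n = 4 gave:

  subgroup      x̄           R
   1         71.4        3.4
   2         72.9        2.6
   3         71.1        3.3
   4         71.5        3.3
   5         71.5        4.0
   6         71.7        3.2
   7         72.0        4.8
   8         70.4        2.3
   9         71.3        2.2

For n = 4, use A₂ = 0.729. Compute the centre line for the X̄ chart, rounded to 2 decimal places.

X̄̄ = (71.4 + 72.9 + 71.1 + 71.5 + 71.5 + 71.7 + 72.0 + 70.4 + 71.3) / 9 = 643.8000 / 9 = 71.5333
CL = X̄̄ = 71.5333

71.53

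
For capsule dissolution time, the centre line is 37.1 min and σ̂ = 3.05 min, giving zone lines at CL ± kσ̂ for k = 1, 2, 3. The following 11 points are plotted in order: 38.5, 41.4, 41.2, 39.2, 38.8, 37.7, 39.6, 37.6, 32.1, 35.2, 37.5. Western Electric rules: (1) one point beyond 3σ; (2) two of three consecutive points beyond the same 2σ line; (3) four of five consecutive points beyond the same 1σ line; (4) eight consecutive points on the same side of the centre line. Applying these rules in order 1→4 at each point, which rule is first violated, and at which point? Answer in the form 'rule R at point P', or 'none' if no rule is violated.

Zone of each point (C = within 1σ̂, B = 1σ̂–2σ̂, A = 2σ̂–3σ̂, * = beyond 3σ̂; sign = side of CL): 1:+C, 2:+B, 3:+B, 4:+C, 5:+C, 6:+C, 7:+C, 8:+C, 9:-B, 10:-C, 11:+C
Rule 4 (eight consecutive points on the same side of the centre line) is satisfied at point 8.

rule 4 at point 8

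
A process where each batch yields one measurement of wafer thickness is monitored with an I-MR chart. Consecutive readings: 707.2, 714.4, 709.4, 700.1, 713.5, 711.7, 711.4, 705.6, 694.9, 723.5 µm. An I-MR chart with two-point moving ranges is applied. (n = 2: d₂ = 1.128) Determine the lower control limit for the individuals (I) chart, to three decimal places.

X̄ = (707.2 + 714.4 + 709.4 + 700.1 + 713.5 + 711.7 + 711.4 + 705.6 + 694.9 + 723.5) / 10 = 709.1700
Moving ranges: 7.2, 5.0, 9.3, 13.4, 1.8, 0.3, 5.8, 10.7, 28.6; M̄R̄ = 82.1000 / 9 = 9.1222
LCL = X̄ − 3·M̄R̄/d₂ = 709.1700 − 3 × 9.1222 / 1.128 = 684.9088

684.909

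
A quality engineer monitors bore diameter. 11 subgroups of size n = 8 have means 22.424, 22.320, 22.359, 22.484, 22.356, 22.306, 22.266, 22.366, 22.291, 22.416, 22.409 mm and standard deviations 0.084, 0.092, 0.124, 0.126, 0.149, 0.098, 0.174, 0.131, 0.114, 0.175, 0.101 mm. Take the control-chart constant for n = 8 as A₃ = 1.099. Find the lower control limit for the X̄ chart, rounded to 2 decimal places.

X̄̄ = (22.424 + 22.320 + 22.359 + 22.484 + 22.356 + 22.306 + 22.266 + 22.366 + 22.291 + 22.416 + 22.409) / 11 = 22.3634
s̄ = (0.084 + 0.092 + 0.124 + 0.126 + 0.149 + 0.098 + 0.174 + 0.131 + 0.114 + 0.175 + 0.101) / 11 = 0.1244
LCL = X̄̄ − A₃·s̄ = 22.3634 − 1.099 × 0.1244 = 22.2267

22.23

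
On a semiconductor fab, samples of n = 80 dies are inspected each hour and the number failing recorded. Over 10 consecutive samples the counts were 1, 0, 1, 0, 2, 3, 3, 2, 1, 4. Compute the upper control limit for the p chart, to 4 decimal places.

0.0696

p̄ = Σdᵢ / (k·n) = 17 / (10 × 80) = 0.02125
UCL = p̄ + 3·√(p̄(1−p̄)/n) = 0.02125 + 3 × √(0.02125×0.97875/80) = 0.02125 + 3 × 0.01612 = 0.06962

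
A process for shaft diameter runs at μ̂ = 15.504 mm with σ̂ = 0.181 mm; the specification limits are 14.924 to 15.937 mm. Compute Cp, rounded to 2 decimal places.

0.93

Cp = (USL − LSL) / (6σ̂) = (15.937 − 14.924) / (6 × 0.181) = 1.0130 / 1.0860 = 0.9328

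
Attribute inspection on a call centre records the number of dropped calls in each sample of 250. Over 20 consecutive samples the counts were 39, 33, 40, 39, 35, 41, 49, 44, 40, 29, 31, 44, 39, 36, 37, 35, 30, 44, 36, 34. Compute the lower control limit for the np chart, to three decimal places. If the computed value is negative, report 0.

p̄ = Σdᵢ / (k·n) = 755 / (20 × 250) = 0.15100
LCL = np̄ − 3·√(np̄(1−p̄)) = 37.7500 − 3 × 5.6612 = 20.7663

20.766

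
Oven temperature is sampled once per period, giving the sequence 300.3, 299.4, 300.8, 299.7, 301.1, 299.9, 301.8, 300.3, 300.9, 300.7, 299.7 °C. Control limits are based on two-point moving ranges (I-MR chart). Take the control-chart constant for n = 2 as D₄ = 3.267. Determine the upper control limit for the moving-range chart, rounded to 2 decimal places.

Moving ranges: 0.9, 1.4, 1.1, 1.4, 1.2, 1.9, 1.5, 0.6, 0.2, 1.0; M̄R̄ = 11.2000 / 10 = 1.1200
UCL_MR = D₄·M̄R̄ = 3.267 × 1.1200 = 3.6590

3.66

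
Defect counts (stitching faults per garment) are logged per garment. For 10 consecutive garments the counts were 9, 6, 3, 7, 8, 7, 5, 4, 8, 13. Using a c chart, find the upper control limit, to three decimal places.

c̄ = (9 + 6 + 3 + 7 + 8 + 7 + 5 + 4 + 8 + 13) / 10 = 70 / 10 = 7.0000
UCL = c̄ + 3√c̄ = 7.0000 + 3 × √7.0000 = 7.0000 + 3 × 2.6458 = 14.9373

14.937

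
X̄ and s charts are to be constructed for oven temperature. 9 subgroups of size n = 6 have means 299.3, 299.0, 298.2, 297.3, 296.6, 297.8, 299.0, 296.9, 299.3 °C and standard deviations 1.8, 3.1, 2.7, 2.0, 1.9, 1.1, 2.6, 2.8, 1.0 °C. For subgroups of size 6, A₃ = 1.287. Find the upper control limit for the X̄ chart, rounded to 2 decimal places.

X̄̄ = (299.3 + 299.0 + 298.2 + 297.3 + 296.6 + 297.8 + 299.0 + 296.9 + 299.3) / 9 = 298.1556
s̄ = (1.8 + 3.1 + 2.7 + 2.0 + 1.9 + 1.1 + 2.6 + 2.8 + 1.0) / 9 = 2.1111
UCL = X̄̄ + A₃·s̄ = 298.1556 + 1.287 × 2.1111 = 300.8726

300.87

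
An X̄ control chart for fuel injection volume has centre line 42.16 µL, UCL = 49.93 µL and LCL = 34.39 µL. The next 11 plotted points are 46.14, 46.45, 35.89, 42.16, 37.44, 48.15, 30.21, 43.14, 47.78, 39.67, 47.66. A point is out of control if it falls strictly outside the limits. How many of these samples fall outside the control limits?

Compare each point to [34.39, 49.93]: sample 7 = 30.21 < LCL.

1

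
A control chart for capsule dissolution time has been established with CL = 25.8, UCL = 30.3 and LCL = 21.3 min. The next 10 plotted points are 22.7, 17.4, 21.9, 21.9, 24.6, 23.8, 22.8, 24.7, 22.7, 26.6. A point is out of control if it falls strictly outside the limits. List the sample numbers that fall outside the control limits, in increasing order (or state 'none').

Compare each point to [21.3, 30.3]: sample 2 = 17.4 < LCL.

2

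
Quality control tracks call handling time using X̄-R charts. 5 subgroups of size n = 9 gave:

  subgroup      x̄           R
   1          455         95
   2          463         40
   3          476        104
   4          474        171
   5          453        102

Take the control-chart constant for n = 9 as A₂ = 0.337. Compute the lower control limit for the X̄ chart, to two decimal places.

429.69

X̄̄ = (455 + 463 + 476 + 474 + 453) / 5 = 2321.0000 / 5 = 464.2000
R̄ = (95 + 40 + 104 + 171 + 102) / 5 = 512.0000 / 5 = 102.4000
LCL = X̄̄ − A₂·R̄ = 464.2000 − 0.337 × 102.4000 = 429.6912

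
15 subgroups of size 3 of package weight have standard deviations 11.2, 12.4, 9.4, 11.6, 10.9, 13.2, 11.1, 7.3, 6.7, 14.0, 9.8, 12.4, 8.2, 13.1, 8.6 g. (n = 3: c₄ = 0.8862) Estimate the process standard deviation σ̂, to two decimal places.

s̄ = (11.2 + 12.4 + 9.4 + 11.6 + 10.9 + 13.2 + 11.1 + 7.3 + 6.7 + 14.0 + 9.8 + 12.4 + 8.2 + 13.1 + 8.6) / 15 = 10.6600
σ̂ = s̄ / c₄ = 10.6600 / 0.8862 = 12.0289

12.03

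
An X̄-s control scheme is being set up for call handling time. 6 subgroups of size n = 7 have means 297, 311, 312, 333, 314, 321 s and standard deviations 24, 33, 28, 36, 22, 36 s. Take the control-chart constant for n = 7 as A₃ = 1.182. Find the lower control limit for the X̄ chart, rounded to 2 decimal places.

X̄̄ = (297 + 311 + 312 + 333 + 314 + 321) / 6 = 314.6667
s̄ = (24 + 33 + 28 + 36 + 22 + 36) / 6 = 29.8333
LCL = X̄̄ − A₃·s̄ = 314.6667 − 1.182 × 29.8333 = 279.4037

279.40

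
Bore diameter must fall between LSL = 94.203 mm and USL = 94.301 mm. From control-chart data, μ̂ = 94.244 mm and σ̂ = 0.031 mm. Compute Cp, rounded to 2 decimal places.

0.53

Cp = (USL − LSL) / (6σ̂) = (94.301 − 94.203) / (6 × 0.031) = 0.0980 / 0.1860 = 0.5269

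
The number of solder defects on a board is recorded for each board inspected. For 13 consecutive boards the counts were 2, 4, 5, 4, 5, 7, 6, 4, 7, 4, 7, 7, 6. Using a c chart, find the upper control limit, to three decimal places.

12.092

c̄ = (2 + 4 + 5 + 4 + 5 + 7 + 6 + 4 + 7 + 4 + 7 + 7 + 6) / 13 = 68 / 13 = 5.2308
UCL = c̄ + 3√c̄ = 5.2308 + 3 × √5.2308 = 5.2308 + 3 × 2.2871 = 12.0920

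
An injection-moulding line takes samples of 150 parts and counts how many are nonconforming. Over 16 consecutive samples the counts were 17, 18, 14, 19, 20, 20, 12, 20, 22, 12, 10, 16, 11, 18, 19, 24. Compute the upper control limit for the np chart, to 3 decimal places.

28.647

p̄ = Σdᵢ / (k·n) = 272 / (16 × 150) = 0.11333
UCL = np̄ + 3·√(np̄(1−p̄)) = 17.0000 + 3 × √(17.0000×0.88667) = 17.0000 + 3 × 3.8824 = 28.6473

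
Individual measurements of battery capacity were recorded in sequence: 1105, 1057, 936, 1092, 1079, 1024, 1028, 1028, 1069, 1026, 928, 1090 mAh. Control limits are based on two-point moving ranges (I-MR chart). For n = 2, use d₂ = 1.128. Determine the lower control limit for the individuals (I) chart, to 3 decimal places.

859.341

X̄ = (1105 + 1057 + 936 + 1092 + 1079 + 1024 + 1028 + 1028 + 1069 + 1026 + 928 + 1090) / 12 = 1038.5000
Moving ranges: 48, 121, 156, 13, 55, 4, 0, 41, 43, 98, 162; M̄R̄ = 741.0000 / 11 = 67.3636
LCL = X̄ − 3·M̄R̄/d₂ = 1038.5000 − 3 × 67.3636 / 1.128 = 859.3414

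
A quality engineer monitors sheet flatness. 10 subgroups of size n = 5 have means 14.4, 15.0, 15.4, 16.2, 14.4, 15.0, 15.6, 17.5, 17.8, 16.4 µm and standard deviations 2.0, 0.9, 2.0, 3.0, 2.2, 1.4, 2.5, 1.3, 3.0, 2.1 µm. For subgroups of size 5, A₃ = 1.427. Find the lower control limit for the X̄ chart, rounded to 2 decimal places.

12.86

X̄̄ = (14.4 + 15.0 + 15.4 + 16.2 + 14.4 + 15.0 + 15.6 + 17.5 + 17.8 + 16.4) / 10 = 15.7700
s̄ = (2.0 + 0.9 + 2.0 + 3.0 + 2.2 + 1.4 + 2.5 + 1.3 + 3.0 + 2.1) / 10 = 2.0400
LCL = X̄̄ − A₃·s̄ = 15.7700 − 1.427 × 2.0400 = 12.8589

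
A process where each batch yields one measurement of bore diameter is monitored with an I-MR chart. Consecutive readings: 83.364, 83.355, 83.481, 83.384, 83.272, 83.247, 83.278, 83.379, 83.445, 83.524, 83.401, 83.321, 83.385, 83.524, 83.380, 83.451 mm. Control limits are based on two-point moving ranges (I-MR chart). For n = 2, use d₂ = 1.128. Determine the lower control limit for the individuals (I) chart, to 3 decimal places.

X̄ = (83.364 + 83.355 + 83.481 + 83.384 + 83.272 + 83.247 + 83.278 + 83.379 + 83.445 + 83.524 + 83.401 + 83.321 + 83.385 + 83.524 + 83.380 + 83.451) / 16 = 83.3869
Moving ranges: 0.009, 0.126, 0.097, 0.112, 0.025, 0.031, 0.101, 0.066, 0.079, 0.123, 0.080, 0.064, 0.139, 0.144, 0.071; M̄R̄ = 1.2670 / 15 = 0.0845
LCL = X̄ − 3·M̄R̄/d₂ = 83.3869 − 3 × 0.0845 / 1.128 = 83.1623

83.162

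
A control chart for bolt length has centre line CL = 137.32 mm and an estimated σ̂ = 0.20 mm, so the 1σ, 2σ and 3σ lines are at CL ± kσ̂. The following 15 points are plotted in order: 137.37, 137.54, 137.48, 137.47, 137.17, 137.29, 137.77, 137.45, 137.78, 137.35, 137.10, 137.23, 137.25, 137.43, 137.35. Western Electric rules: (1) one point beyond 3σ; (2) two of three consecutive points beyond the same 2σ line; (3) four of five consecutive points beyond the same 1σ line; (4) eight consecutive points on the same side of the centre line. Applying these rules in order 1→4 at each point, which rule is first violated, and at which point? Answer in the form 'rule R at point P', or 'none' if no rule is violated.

rule 2 at point 9

Zone of each point (C = within 1σ̂, B = 1σ̂–2σ̂, A = 2σ̂–3σ̂, * = beyond 3σ̂; sign = side of CL): 1:+C, 2:+B, 3:+C, 4:+C, 5:-C, 6:-C, 7:+A, 8:+C, 9:+A, 10:+C, 11:-B, 12:-C, 13:-C, 14:+C, 15:+C
Rule 2 (two of three consecutive points beyond the same 2σ limit) is satisfied at point 9.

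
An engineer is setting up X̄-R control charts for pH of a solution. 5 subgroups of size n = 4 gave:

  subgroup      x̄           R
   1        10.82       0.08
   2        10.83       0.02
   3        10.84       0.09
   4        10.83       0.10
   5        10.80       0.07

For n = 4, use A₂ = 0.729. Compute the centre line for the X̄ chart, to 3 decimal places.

10.824

X̄̄ = (10.82 + 10.83 + 10.84 + 10.83 + 10.80) / 5 = 54.1200 / 5 = 10.8240
CL = X̄̄ = 10.8240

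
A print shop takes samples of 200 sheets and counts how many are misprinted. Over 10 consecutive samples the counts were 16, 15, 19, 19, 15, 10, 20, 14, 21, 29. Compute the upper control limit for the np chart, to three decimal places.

29.881

p̄ = Σdᵢ / (k·n) = 178 / (10 × 200) = 0.08900
UCL = np̄ + 3·√(np̄(1−p̄)) = 17.8000 + 3 × √(17.8000×0.91100) = 17.8000 + 3 × 4.0269 = 29.8807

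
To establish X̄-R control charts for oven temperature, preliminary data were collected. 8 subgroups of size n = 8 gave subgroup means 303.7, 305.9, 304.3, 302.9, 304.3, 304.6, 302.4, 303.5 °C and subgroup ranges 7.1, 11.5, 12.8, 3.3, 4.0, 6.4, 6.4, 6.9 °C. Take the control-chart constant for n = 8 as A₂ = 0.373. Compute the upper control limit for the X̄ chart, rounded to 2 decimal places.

306.67

X̄̄ = (303.7 + 305.9 + 304.3 + 302.9 + 304.3 + 304.6 + 302.4 + 303.5) / 8 = 2431.6000 / 8 = 303.9500
R̄ = (7.1 + 11.5 + 12.8 + 3.3 + 4.0 + 6.4 + 6.4 + 6.9) / 8 = 58.4000 / 8 = 7.3000
UCL = X̄̄ + A₂·R̄ = 303.9500 + 0.373 × 7.3000 = 306.6729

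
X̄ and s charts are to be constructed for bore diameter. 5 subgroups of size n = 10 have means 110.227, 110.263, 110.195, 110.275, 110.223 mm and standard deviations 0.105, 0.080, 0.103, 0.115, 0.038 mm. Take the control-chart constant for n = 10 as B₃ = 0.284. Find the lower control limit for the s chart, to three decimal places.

s̄ = (0.105 + 0.080 + 0.103 + 0.115 + 0.038) / 5 = 0.0882
LCL_s = B₃·s̄ = 0.284 × 0.0882 = 0.0250

0.025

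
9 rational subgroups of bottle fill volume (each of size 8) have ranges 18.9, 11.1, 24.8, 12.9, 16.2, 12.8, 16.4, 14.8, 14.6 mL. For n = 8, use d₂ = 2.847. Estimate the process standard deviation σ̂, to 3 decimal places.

R̄ = (18.9 + 11.1 + 24.8 + 12.9 + 16.2 + 12.8 + 16.4 + 14.8 + 14.6) / 9 = 15.8333
σ̂ = R̄ / d₂ = 15.8333 / 2.847 = 5.5614

5.561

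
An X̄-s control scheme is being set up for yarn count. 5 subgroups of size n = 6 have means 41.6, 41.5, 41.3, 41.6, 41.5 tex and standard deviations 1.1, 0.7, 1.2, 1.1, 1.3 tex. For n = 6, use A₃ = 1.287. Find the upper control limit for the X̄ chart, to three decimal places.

X̄̄ = (41.6 + 41.5 + 41.3 + 41.6 + 41.5) / 5 = 41.5000
s̄ = (1.1 + 0.7 + 1.2 + 1.1 + 1.3) / 5 = 1.0800
UCL = X̄̄ + A₃·s̄ = 41.5000 + 1.287 × 1.0800 = 42.8900

42.890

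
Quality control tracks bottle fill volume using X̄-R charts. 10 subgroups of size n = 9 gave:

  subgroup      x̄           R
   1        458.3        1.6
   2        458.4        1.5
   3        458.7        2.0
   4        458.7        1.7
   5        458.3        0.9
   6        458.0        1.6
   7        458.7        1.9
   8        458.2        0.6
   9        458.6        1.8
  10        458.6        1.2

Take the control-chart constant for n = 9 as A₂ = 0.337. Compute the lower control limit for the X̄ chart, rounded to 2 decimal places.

457.95

X̄̄ = (458.3 + 458.4 + 458.7 + 458.7 + 458.3 + 458.0 + 458.7 + 458.2 + 458.6 + 458.6) / 10 = 4584.5000 / 10 = 458.4500
R̄ = (1.6 + 1.5 + 2.0 + 1.7 + 0.9 + 1.6 + 1.9 + 0.6 + 1.8 + 1.2) / 10 = 14.8000 / 10 = 1.4800
LCL = X̄̄ − A₂·R̄ = 458.4500 − 0.337 × 1.4800 = 457.9512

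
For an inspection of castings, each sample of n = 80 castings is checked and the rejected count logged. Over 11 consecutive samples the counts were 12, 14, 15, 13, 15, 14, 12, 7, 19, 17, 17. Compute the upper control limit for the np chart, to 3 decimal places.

24.312

p̄ = Σdᵢ / (k·n) = 155 / (11 × 80) = 0.17614
UCL = np̄ + 3·√(np̄(1−p̄)) = 14.0909 + 3 × √(14.0909×0.82386) = 14.0909 + 3 × 3.4072 = 24.3125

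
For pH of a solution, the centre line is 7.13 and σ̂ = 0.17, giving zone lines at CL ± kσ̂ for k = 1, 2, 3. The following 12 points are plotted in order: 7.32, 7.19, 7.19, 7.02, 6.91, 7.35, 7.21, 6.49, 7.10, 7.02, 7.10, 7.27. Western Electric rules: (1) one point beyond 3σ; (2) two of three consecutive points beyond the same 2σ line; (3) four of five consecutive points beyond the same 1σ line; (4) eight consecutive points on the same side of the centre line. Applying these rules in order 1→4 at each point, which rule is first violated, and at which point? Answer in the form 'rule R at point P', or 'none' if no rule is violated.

rule 1 at point 8

Zone of each point (C = within 1σ̂, B = 1σ̂–2σ̂, A = 2σ̂–3σ̂, * = beyond 3σ̂; sign = side of CL): 1:+B, 2:+C, 3:+C, 4:-C, 5:-B, 6:+B, 7:+C, 8:-*, 9:-C, 10:-C, 11:-C, 12:+C
Rule 1 (one point beyond the 3σ limits) is satisfied at point 8.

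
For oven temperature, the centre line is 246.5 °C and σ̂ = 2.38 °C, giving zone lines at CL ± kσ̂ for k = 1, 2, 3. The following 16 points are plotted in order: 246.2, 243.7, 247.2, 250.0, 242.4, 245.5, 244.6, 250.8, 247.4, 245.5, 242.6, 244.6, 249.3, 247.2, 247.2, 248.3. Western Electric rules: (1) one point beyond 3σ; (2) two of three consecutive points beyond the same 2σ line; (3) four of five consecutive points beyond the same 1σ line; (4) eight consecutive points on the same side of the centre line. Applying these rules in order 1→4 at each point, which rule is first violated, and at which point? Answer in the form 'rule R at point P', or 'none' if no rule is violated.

none

Zone of each point (C = within 1σ̂, B = 1σ̂–2σ̂, A = 2σ̂–3σ̂, * = beyond 3σ̂; sign = side of CL): 1:-C, 2:-B, 3:+C, 4:+B, 5:-B, 6:-C, 7:-C, 8:+B, 9:+C, 10:-C, 11:-B, 12:-C, 13:+B, 14:+C, 15:+C, 16:+C
No rule fires across all 16 points.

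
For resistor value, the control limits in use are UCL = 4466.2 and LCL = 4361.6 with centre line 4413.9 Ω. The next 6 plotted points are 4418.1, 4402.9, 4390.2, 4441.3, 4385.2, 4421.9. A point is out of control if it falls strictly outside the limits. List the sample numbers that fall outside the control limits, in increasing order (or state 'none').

none

All 6 points lie within [4361.6, 4466.2].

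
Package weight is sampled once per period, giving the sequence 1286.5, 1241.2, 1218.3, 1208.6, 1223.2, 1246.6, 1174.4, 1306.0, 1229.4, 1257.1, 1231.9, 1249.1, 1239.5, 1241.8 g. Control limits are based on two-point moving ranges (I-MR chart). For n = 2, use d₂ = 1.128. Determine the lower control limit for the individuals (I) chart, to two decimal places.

X̄ = (1286.5 + 1241.2 + 1218.3 + 1208.6 + 1223.2 + 1246.6 + 1174.4 + 1306.0 + 1229.4 + 1257.1 + 1231.9 + 1249.1 + 1239.5 + 1241.8) / 14 = 1239.5429
Moving ranges: 45.3, 22.9, 9.7, 14.6, 23.4, 72.2, 131.6, 76.6, 27.7, 25.2, 17.2, 9.6, 2.3; M̄R̄ = 478.3000 / 13 = 36.7923
LCL = X̄ − 3·M̄R̄/d₂ = 1239.5429 − 3 × 36.7923 / 1.128 = 1141.6910

1141.69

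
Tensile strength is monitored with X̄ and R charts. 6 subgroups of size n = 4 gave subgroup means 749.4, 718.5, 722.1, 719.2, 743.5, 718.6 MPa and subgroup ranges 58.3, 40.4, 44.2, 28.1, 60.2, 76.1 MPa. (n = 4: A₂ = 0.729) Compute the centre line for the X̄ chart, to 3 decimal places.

X̄̄ = (749.4 + 718.5 + 722.1 + 719.2 + 743.5 + 718.6) / 6 = 4371.3000 / 6 = 728.5500
CL = X̄̄ = 728.5500

728.550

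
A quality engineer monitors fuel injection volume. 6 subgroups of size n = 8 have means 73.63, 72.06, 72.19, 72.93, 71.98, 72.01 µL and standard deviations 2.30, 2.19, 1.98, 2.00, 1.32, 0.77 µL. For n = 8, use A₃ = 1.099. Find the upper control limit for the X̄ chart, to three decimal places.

74.401

X̄̄ = (73.63 + 72.06 + 72.19 + 72.93 + 71.98 + 72.01) / 6 = 72.4667
s̄ = (2.30 + 2.19 + 1.98 + 2.00 + 1.32 + 0.77) / 6 = 1.7600
UCL = X̄̄ + A₃·s̄ = 72.4667 + 1.099 × 1.7600 = 74.4009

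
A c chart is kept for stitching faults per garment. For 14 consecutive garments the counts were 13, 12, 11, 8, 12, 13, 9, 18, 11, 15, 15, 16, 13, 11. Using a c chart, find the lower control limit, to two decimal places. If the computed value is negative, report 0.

1.98

c̄ = (13 + 12 + 11 + 8 + 12 + 13 + 9 + 18 + 11 + 15 + 15 + 16 + 13 + 11) / 14 = 177 / 14 = 12.6429
LCL = c̄ − 3√c̄ = 12.6429 − 3 × 3.5557 = 1.9758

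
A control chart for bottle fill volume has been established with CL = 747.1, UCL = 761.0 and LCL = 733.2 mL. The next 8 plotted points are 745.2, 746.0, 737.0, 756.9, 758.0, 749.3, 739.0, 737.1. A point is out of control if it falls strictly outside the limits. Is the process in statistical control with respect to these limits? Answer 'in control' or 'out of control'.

All 8 points lie within [733.2, 761.0].

in control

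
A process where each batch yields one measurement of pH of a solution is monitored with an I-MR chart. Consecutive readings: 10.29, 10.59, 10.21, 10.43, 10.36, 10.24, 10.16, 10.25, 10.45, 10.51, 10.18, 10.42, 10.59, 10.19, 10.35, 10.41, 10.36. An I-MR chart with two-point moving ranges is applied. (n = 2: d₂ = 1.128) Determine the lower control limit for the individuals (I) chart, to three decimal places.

X̄ = (10.29 + 10.59 + 10.21 + 10.43 + 10.36 + 10.24 + 10.16 + 10.25 + 10.45 + 10.51 + 10.18 + 10.42 + 10.59 + 10.19 + 10.35 + 10.41 + 10.36) / 17 = 10.3524
Moving ranges: 0.30, 0.38, 0.22, 0.07, 0.12, 0.08, 0.09, 0.20, 0.06, 0.33, 0.24, 0.17, 0.40, 0.16, 0.06, 0.05; M̄R̄ = 2.9300 / 16 = 0.1831
LCL = X̄ − 3·M̄R̄/d₂ = 10.3524 − 3 × 0.1831 / 1.128 = 9.8653

9.865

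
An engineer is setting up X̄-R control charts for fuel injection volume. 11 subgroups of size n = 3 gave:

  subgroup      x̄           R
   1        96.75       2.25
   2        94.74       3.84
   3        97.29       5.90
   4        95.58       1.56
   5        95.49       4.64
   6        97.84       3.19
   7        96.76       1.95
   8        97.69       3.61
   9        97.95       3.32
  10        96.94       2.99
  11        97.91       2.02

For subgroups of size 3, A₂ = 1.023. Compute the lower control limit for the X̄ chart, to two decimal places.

93.53

X̄̄ = (96.75 + 94.74 + 97.29 + 95.58 + 95.49 + 97.84 + 96.76 + 97.69 + 97.95 + 96.94 + 97.91) / 11 = 1064.9400 / 11 = 96.8127
R̄ = (2.25 + 3.84 + 5.90 + 1.56 + 4.64 + 3.19 + 1.95 + 3.61 + 3.32 + 2.99 + 2.02) / 11 = 35.2700 / 11 = 3.2064
LCL = X̄̄ − A₂·R̄ = 96.8127 − 1.023 × 3.2064 = 93.5326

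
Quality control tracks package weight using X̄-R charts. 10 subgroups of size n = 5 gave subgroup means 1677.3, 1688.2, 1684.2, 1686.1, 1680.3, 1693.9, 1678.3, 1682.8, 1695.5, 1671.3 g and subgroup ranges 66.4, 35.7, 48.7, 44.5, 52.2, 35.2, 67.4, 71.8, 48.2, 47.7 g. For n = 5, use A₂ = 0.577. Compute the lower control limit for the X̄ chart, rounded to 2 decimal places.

X̄̄ = (1677.3 + 1688.2 + 1684.2 + 1686.1 + 1680.3 + 1693.9 + 1678.3 + 1682.8 + 1695.5 + 1671.3) / 10 = 16837.9000 / 10 = 1683.7900
R̄ = (66.4 + 35.7 + 48.7 + 44.5 + 52.2 + 35.2 + 67.4 + 71.8 + 48.2 + 47.7) / 10 = 517.8000 / 10 = 51.7800
LCL = X̄̄ − A₂·R̄ = 1683.7900 − 0.577 × 51.7800 = 1653.9129

1653.91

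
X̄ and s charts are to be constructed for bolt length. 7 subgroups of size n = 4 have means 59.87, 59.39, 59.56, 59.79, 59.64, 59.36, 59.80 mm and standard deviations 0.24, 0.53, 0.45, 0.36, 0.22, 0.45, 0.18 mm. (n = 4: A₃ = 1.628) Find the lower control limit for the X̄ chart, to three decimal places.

X̄̄ = (59.87 + 59.39 + 59.56 + 59.79 + 59.64 + 59.36 + 59.80) / 7 = 59.6300
s̄ = (0.24 + 0.53 + 0.45 + 0.36 + 0.22 + 0.45 + 0.18) / 7 = 0.3471
LCL = X̄̄ − A₃·s̄ = 59.6300 − 1.628 × 0.3471 = 59.0649

59.065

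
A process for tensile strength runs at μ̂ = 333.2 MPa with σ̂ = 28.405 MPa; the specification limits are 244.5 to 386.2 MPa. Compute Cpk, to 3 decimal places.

Cpu = (USL − μ̂) / (3σ̂) = (386.2 − 333.2) / (3 × 28.405) = 0.6220; Cpl = (μ̂ − LSL) / (3σ̂) = (333.2 − 244.5) / (3 × 28.405) = 1.0409; Cpk = min(Cpu, Cpl) = 0.6220

0.622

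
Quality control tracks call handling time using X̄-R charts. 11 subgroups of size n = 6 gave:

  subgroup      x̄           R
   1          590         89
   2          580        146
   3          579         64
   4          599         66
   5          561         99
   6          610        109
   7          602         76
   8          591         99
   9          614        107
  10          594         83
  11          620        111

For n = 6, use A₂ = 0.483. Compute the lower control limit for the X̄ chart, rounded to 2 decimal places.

548.48

X̄̄ = (590 + 580 + 579 + 599 + 561 + 610 + 602 + 591 + 614 + 594 + 620) / 11 = 6540.0000 / 11 = 594.5455
R̄ = (89 + 146 + 64 + 66 + 99 + 109 + 76 + 99 + 107 + 83 + 111) / 11 = 1049.0000 / 11 = 95.3636
LCL = X̄̄ − A₂·R̄ = 594.5455 − 0.483 × 95.3636 = 548.4848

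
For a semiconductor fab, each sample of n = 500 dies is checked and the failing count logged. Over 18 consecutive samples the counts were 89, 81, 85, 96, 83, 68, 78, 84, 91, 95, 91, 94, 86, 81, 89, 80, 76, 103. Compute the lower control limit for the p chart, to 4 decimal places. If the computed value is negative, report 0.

p̄ = Σdᵢ / (k·n) = 1550 / (18 × 500) = 0.17222
LCL = p̄ − 3·√(p̄(1−p̄)/n) = 0.17222 − 3 × 0.01689 = 0.12157

0.1216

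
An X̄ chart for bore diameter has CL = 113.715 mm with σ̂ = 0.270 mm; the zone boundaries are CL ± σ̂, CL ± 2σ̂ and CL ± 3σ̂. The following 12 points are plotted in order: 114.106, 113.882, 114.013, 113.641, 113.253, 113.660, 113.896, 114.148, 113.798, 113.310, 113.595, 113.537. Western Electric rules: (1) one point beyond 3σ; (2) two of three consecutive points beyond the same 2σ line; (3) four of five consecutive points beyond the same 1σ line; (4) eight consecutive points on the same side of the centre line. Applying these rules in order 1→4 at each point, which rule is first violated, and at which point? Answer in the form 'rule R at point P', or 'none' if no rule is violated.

Zone of each point (C = within 1σ̂, B = 1σ̂–2σ̂, A = 2σ̂–3σ̂, * = beyond 3σ̂; sign = side of CL): 1:+B, 2:+C, 3:+B, 4:-C, 5:-B, 6:-C, 7:+C, 8:+B, 9:+C, 10:-B, 11:-C, 12:-C
No rule fires across all 12 points.

none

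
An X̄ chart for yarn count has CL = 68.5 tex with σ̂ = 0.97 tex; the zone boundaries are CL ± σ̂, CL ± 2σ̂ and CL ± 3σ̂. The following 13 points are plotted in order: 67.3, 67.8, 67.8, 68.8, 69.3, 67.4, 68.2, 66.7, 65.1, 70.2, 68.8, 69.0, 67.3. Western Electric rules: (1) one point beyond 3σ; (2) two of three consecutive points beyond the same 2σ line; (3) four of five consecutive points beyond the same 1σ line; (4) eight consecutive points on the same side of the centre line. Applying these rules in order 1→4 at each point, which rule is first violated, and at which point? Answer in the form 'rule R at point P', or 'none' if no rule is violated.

rule 1 at point 9

Zone of each point (C = within 1σ̂, B = 1σ̂–2σ̂, A = 2σ̂–3σ̂, * = beyond 3σ̂; sign = side of CL): 1:-B, 2:-C, 3:-C, 4:+C, 5:+C, 6:-B, 7:-C, 8:-B, 9:-*, 10:+B, 11:+C, 12:+C, 13:-B
Rule 1 (one point beyond the 3σ limits) is satisfied at point 9.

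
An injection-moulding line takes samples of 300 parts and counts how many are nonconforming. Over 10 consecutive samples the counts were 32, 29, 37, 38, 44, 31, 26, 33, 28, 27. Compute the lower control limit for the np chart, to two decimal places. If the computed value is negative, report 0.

p̄ = Σdᵢ / (k·n) = 325 / (10 × 300) = 0.10833
LCL = np̄ − 3·√(np̄(1−p̄)) = 32.5000 − 3 × 5.3832 = 16.3503

16.35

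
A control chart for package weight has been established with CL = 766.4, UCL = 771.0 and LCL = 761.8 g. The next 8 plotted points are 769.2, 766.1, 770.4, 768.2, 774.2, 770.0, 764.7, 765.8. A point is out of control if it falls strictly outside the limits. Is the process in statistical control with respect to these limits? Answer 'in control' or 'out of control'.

out of control

Compare each point to [761.8, 771.0]: sample 5 = 774.2 > UCL.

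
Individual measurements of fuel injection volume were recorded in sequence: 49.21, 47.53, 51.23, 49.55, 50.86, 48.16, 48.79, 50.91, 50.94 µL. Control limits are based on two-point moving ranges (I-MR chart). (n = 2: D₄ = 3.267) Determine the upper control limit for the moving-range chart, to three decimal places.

5.656

Moving ranges: 1.68, 3.70, 1.68, 1.31, 2.70, 0.63, 2.12, 0.03; M̄R̄ = 13.8500 / 8 = 1.7312
UCL_MR = D₄·M̄R̄ = 3.267 × 1.7312 = 5.6560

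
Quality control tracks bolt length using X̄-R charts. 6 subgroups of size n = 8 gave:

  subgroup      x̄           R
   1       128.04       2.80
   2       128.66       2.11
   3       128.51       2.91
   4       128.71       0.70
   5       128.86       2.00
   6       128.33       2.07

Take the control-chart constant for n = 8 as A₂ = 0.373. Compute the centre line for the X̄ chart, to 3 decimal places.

X̄̄ = (128.04 + 128.66 + 128.51 + 128.71 + 128.86 + 128.33) / 6 = 771.1100 / 6 = 128.5183
CL = X̄̄ = 128.5183

128.518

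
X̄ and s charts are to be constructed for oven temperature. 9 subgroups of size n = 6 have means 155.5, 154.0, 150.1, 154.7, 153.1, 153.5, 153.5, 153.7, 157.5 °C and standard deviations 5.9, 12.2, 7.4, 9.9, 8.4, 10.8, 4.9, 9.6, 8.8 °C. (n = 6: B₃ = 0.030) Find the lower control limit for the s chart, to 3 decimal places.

0.260

s̄ = (5.9 + 12.2 + 7.4 + 9.9 + 8.4 + 10.8 + 4.9 + 9.6 + 8.8) / 9 = 8.6556
LCL_s = B₃·s̄ = 0.030 × 8.6556 = 0.2597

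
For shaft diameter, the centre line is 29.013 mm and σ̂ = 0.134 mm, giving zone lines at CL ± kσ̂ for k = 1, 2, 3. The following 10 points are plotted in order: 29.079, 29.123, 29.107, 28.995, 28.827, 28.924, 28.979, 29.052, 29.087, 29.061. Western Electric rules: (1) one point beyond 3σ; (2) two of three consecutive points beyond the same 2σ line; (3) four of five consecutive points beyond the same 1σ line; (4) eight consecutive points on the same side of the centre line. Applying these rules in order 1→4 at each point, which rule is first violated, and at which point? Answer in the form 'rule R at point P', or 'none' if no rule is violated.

Zone of each point (C = within 1σ̂, B = 1σ̂–2σ̂, A = 2σ̂–3σ̂, * = beyond 3σ̂; sign = side of CL): 1:+C, 2:+C, 3:+C, 4:-C, 5:-B, 6:-C, 7:-C, 8:+C, 9:+C, 10:+C
No rule fires across all 10 points.

none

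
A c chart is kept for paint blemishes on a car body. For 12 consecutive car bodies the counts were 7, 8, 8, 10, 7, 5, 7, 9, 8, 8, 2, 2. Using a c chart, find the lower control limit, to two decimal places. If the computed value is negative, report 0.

c̄ = (7 + 8 + 8 + 10 + 7 + 5 + 7 + 9 + 8 + 8 + 2 + 2) / 12 = 81 / 12 = 6.7500
LCL = c̄ − 3√c̄ = 6.7500 − 3 × 2.5981 = -1.0442 → 0 (cannot be negative)

0.00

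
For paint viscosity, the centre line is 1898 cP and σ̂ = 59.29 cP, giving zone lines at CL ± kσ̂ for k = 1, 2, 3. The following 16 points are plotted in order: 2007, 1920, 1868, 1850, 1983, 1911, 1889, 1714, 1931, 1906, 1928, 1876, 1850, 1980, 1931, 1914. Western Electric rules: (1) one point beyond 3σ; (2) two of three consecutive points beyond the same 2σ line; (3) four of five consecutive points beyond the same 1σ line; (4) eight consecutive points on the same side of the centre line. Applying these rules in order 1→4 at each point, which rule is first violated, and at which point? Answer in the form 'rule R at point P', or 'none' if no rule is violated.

Zone of each point (C = within 1σ̂, B = 1σ̂–2σ̂, A = 2σ̂–3σ̂, * = beyond 3σ̂; sign = side of CL): 1:+B, 2:+C, 3:-C, 4:-C, 5:+B, 6:+C, 7:-C, 8:-*, 9:+C, 10:+C, 11:+C, 12:-C, 13:-C, 14:+B, 15:+C, 16:+C
Rule 1 (one point beyond the 3σ limits) is satisfied at point 8.

rule 1 at point 8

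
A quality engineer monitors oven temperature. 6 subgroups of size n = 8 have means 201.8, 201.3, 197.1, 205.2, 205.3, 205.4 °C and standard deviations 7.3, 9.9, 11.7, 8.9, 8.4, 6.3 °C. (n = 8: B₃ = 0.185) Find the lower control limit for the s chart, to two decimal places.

1.62

s̄ = (7.3 + 9.9 + 11.7 + 8.9 + 8.4 + 6.3) / 6 = 8.7500
LCL_s = B₃·s̄ = 0.185 × 8.7500 = 1.6187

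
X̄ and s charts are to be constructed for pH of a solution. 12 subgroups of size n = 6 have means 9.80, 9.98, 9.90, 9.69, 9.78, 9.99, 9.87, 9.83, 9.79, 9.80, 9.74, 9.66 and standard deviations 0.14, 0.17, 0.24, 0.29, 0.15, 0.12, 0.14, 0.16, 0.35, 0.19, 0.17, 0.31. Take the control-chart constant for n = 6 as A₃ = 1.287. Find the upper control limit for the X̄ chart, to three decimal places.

10.080

X̄̄ = (9.80 + 9.98 + 9.90 + 9.69 + 9.78 + 9.99 + 9.87 + 9.83 + 9.79 + 9.80 + 9.74 + 9.66) / 12 = 9.8192
s̄ = (0.14 + 0.17 + 0.24 + 0.29 + 0.15 + 0.12 + 0.14 + 0.16 + 0.35 + 0.19 + 0.17 + 0.31) / 12 = 0.2025
UCL = X̄̄ + A₃·s̄ = 9.8192 + 1.287 × 0.2025 = 10.0798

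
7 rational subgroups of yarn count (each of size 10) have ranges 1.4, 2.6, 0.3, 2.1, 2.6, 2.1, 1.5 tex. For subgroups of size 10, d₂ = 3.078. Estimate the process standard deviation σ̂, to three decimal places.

0.585

R̄ = (1.4 + 2.6 + 0.3 + 2.1 + 2.6 + 2.1 + 1.5) / 7 = 1.8000
σ̂ = R̄ / d₂ = 1.8000 / 3.078 = 0.5848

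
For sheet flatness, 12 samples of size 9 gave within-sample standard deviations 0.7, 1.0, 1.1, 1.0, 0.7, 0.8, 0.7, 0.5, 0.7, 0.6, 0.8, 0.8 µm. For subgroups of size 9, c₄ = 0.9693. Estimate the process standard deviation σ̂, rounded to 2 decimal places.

0.81

s̄ = (0.7 + 1.0 + 1.1 + 1.0 + 0.7 + 0.8 + 0.7 + 0.5 + 0.7 + 0.6 + 0.8 + 0.8) / 12 = 0.7833
σ̂ = s̄ / c₄ = 0.7833 / 0.9693 = 0.8081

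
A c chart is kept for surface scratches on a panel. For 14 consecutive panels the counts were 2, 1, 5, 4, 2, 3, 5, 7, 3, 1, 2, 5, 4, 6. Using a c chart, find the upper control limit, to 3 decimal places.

9.241

c̄ = (2 + 1 + 5 + 4 + 2 + 3 + 5 + 7 + 3 + 1 + 2 + 5 + 4 + 6) / 14 = 50 / 14 = 3.5714
UCL = c̄ + 3√c̄ = 3.5714 + 3 × √3.5714 = 3.5714 + 3 × 1.8898 = 9.2409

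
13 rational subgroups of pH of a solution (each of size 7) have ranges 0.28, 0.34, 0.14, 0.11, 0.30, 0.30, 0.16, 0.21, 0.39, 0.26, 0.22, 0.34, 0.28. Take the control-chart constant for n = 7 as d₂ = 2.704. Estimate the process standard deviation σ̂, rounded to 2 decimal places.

R̄ = (0.28 + 0.34 + 0.14 + 0.11 + 0.30 + 0.30 + 0.16 + 0.21 + 0.39 + 0.26 + 0.22 + 0.34 + 0.28) / 13 = 0.2562
σ̂ = R̄ / d₂ = 0.2562 / 2.704 = 0.0947

0.09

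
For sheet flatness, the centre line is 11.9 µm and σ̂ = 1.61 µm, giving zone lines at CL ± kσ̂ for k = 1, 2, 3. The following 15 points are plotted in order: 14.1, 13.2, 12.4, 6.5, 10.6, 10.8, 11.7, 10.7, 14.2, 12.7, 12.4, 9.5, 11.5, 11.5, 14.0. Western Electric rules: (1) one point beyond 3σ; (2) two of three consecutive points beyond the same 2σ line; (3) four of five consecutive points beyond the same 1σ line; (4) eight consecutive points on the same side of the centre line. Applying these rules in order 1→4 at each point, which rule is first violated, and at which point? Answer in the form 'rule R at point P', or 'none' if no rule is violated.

rule 1 at point 4

Zone of each point (C = within 1σ̂, B = 1σ̂–2σ̂, A = 2σ̂–3σ̂, * = beyond 3σ̂; sign = side of CL): 1:+B, 2:+C, 3:+C, 4:-*, 5:-C, 6:-C, 7:-C, 8:-C, 9:+B, 10:+C, 11:+C, 12:-B, 13:-C, 14:-C, 15:+B
Rule 1 (one point beyond the 3σ limits) is satisfied at point 4.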